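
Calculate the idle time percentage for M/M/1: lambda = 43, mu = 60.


Idle fraction = (1 - rho) * 100 = (1 - 43/60) * 100 = 28.3%

28.3%


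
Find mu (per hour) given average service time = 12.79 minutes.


mu = 60 / avg_service_time = 60 / 12.79 = 4.69 per hour

4.69 per hour


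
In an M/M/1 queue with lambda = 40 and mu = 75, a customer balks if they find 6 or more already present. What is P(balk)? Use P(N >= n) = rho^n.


P(N >= 6) = rho^6 = (40/75)^6 = 0.023

0.023


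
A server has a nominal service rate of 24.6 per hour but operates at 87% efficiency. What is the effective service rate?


Effective rate = mu * efficiency = 24.6 * 0.87 = 21.4 per hour

21.4 per hour


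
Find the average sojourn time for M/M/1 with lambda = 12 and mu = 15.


W = 1/(mu - lambda) = 1/(15 - 12) = 0.3333 hours

0.3333 hours


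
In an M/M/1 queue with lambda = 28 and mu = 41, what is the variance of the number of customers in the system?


rho = 28/41; Var(N) = rho/(1-rho)^2 = 6.79

6.79


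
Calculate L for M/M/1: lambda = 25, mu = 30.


rho = 25/30; L = rho/(1-rho) = 5.0

5.0


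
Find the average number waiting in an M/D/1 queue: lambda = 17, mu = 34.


M/D/1: Lq = rho^2 / (2*(1-rho)) where rho = 17/34; Lq = 0.25

0.25


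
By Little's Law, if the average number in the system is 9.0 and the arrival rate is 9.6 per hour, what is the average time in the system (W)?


W = L / lambda = 9.0 / 9.6 = 0.9375 hours

0.9375 hours


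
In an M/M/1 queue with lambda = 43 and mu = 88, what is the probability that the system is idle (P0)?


P0 = 1 - rho = 1 - 43/88 = 0.5114

0.5114


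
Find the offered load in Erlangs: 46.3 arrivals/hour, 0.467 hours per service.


Offered load a = lambda * E[S] = 46.3 * 0.467 = 21.62 Erlangs

21.62 Erlangs


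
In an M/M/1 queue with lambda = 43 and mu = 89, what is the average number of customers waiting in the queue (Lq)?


rho = 43/89; Lq = rho^2/(1-rho) = 0.45

0.45


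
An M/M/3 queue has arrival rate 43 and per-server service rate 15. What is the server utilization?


rho = lambda/(c*mu) = 43/(3*15) = 0.9556

0.9556


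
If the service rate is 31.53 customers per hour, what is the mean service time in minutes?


Mean service time = 60/mu = 60/31.53 = 1.9 minutes

1.9 minutes


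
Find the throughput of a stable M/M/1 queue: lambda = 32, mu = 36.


For a stable queue (lambda < mu), throughput = lambda = 32 per hour

32 per hour


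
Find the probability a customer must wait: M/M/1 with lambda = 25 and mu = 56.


P(wait) = rho = lambda/mu = 25/56 = 0.4464

0.4464


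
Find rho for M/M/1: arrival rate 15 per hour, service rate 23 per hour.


rho = lambda/mu = 15/23 = 0.6522

0.6522


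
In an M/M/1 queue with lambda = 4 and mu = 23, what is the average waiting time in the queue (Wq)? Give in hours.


rho = 4/23; Wq = rho/(mu - lambda) = 0.0092 hours

0.0092 hours


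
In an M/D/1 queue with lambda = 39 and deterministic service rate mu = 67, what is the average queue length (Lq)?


M/D/1: Lq = rho^2 / (2*(1-rho)) where rho = 39/67; Lq = 0.41

0.41


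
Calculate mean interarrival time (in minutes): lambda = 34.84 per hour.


Mean interarrival time = 60/lambda = 60/34.84 = 1.72 minutes

1.72 minutes


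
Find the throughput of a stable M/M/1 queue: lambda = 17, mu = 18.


For a stable queue (lambda < mu), throughput = lambda = 17 per hour

17 per hour


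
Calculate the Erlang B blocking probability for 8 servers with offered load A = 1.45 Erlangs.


B(N,A) = (A^N/N!) / sum(A^k/k!, k=0..N) with N=8, A=1.45 = 0.0001

0.0001


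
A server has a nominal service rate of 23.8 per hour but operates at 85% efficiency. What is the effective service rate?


Effective rate = mu * efficiency = 23.8 * 0.85 = 20.23 per hour

20.23 per hour


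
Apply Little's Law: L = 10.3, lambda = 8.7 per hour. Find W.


W = L / lambda = 10.3 / 8.7 = 1.1839 hours

1.1839 hours


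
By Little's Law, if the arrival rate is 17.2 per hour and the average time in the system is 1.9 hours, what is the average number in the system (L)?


L = lambda * W = 17.2 * 1.9 = 32.68

32.68


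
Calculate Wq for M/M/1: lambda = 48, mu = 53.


rho = 48/53; Wq = rho/(mu - lambda) = 0.1811 hours

0.1811 hours


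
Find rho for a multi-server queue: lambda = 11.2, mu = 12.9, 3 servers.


rho = lambda / (c * mu) = 11.2 / (3 * 12.9) = 0.2894

0.2894


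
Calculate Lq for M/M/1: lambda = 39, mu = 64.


rho = 39/64; Lq = rho^2/(1-rho) = 0.95

0.95


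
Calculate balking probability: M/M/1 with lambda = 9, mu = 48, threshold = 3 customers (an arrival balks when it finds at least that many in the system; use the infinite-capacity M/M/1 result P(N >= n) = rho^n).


P(N >= 3) = rho^3 = (9/48)^3 = 0.0066

0.0066


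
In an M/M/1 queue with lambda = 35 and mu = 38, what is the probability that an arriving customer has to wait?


P(wait) = rho = lambda/mu = 35/38 = 0.9211

0.9211


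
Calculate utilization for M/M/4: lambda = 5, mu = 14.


rho = lambda/(c*mu) = 5/(4*14) = 0.0893

0.0893


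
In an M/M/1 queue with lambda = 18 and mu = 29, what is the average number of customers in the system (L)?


rho = 18/29; L = rho/(1-rho) = 1.64

1.64


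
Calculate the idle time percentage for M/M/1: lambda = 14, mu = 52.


Idle fraction = (1 - rho) * 100 = (1 - 14/52) * 100 = 73.1%

73.1%


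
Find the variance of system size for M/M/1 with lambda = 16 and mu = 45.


rho = 16/45; Var(N) = rho/(1-rho)^2 = 0.86

0.86


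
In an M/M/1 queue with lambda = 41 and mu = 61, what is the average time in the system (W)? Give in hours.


W = 1/(mu - lambda) = 1/(61 - 41) = 0.05 hours

0.05 hours


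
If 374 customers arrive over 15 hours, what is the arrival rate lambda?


lambda = total arrivals / time = 374 / 15 = 24.93 per hour

24.93 per hour


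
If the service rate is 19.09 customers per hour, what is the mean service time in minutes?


Mean service time = 60/mu = 60/19.09 = 3.14 minutes

3.14 minutes


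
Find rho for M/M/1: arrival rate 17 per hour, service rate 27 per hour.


rho = lambda/mu = 17/27 = 0.6296

0.6296


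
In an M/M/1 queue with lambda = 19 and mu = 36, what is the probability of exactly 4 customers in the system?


rho = 19/36; P(n) = (1-rho)*rho^n = (1-19/36)*(19/36)^4 = 0.0366

0.0366


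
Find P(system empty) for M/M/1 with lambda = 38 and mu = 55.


P0 = 1 - rho = 1 - 38/55 = 0.3091

0.3091


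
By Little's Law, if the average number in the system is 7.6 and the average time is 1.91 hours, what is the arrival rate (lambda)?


lambda = L / W = 7.6 / 1.91 = 3.98 per hour

3.98 per hour


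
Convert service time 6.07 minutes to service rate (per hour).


mu = 60 / avg_service_time = 60 / 6.07 = 9.88 per hour

9.88 per hour


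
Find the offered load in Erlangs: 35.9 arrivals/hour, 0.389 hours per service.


Offered load a = lambda * E[S] = 35.9 * 0.389 = 13.97 Erlangs

13.97 Erlangs


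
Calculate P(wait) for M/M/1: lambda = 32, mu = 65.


P(wait) = rho = lambda/mu = 32/65 = 0.4923

0.4923


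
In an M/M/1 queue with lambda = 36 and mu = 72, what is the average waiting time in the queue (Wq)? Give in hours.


rho = 36/72; Wq = rho/(mu - lambda) = 0.0139 hours

0.0139 hours


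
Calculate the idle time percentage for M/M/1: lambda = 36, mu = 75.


Idle fraction = (1 - rho) * 100 = (1 - 36/75) * 100 = 52.0%

52.0%


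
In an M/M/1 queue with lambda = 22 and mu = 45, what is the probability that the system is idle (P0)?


P0 = 1 - rho = 1 - 22/45 = 0.5111

0.5111


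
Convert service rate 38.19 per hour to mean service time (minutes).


Mean service time = 60/mu = 60/38.19 = 1.57 minutes

1.57 minutes


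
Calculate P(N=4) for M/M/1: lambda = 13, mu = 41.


rho = 13/41; P(n) = (1-rho)*rho^n = (1-13/41)*(13/41)^4 = 0.0069

0.0069


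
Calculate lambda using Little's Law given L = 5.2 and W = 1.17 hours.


lambda = L / W = 5.2 / 1.17 = 4.44 per hour

4.44 per hour


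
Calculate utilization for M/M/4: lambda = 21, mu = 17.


rho = lambda/(c*mu) = 21/(4*17) = 0.3088

0.3088


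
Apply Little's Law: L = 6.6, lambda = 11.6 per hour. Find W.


W = L / lambda = 6.6 / 11.6 = 0.569 hours

0.569 hours


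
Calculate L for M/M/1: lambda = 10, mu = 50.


rho = 10/50; L = rho/(1-rho) = 0.25

0.25


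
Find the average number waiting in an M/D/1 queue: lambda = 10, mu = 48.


M/D/1: Lq = rho^2 / (2*(1-rho)) where rho = 10/48; Lq = 0.03

0.03


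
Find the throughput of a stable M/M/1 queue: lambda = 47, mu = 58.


For a stable queue (lambda < mu), throughput = lambda = 47 per hour

47 per hour


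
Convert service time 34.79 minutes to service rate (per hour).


mu = 60 / avg_service_time = 60 / 34.79 = 1.72 per hour

1.72 per hour


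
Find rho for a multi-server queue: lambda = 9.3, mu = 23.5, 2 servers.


rho = lambda / (c * mu) = 9.3 / (2 * 23.5) = 0.1979

0.1979


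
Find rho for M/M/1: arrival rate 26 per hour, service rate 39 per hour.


rho = lambda/mu = 26/39 = 0.6667

0.6667


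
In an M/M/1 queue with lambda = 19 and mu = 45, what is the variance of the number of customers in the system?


rho = 19/45; Var(N) = rho/(1-rho)^2 = 1.26

1.26


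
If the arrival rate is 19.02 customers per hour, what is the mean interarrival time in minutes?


Mean interarrival time = 60/lambda = 60/19.02 = 3.15 minutes

3.15 minutes


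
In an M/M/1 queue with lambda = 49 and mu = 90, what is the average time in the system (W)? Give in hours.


W = 1/(mu - lambda) = 1/(90 - 49) = 0.0244 hours

0.0244 hours


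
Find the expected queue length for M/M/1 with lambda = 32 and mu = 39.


rho = 32/39; Lq = rho^2/(1-rho) = 3.75

3.75


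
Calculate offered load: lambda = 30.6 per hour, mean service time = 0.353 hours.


Offered load a = lambda * E[S] = 30.6 * 0.353 = 10.8 Erlangs

10.8 Erlangs


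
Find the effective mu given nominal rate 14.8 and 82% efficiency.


Effective rate = mu * efficiency = 14.8 * 0.82 = 12.14 per hour

12.14 per hour


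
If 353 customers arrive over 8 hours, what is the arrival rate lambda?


lambda = total arrivals / time = 353 / 8 = 44.13 per hour

44.13 per hour


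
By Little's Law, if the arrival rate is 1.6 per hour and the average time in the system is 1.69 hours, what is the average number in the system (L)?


L = lambda * W = 1.6 * 1.69 = 2.7

2.7


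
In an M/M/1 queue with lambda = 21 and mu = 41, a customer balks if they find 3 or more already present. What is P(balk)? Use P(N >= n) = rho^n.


P(N >= 3) = rho^3 = (21/41)^3 = 0.1344

0.1344


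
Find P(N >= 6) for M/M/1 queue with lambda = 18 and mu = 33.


P(N >= 6) = rho^6 = (18/33)^6 = 0.0263

0.0263


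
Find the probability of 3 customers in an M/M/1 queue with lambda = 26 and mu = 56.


rho = 26/56; P(n) = (1-rho)*rho^n = (1-26/56)*(26/56)^3 = 0.0536

0.0536


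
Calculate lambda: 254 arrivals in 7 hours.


lambda = total arrivals / time = 254 / 7 = 36.29 per hour

36.29 per hour


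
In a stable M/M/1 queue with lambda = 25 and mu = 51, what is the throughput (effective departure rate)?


For a stable queue (lambda < mu), throughput = lambda = 25 per hour

25 per hour


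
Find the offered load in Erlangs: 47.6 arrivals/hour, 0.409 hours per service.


Offered load a = lambda * E[S] = 47.6 * 0.409 = 19.47 Erlangs

19.47 Erlangs


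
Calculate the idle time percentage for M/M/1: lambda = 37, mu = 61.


Idle fraction = (1 - rho) * 100 = (1 - 37/61) * 100 = 39.3%

39.3%


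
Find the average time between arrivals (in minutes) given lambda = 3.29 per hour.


Mean interarrival time = 60/lambda = 60/3.29 = 18.24 minutes

18.24 minutes


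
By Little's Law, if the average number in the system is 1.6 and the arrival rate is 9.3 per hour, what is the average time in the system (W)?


W = L / lambda = 1.6 / 9.3 = 0.172 hours

0.172 hours


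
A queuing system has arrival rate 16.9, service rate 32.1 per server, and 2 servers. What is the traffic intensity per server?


rho = lambda / (c * mu) = 16.9 / (2 * 32.1) = 0.2632

0.2632


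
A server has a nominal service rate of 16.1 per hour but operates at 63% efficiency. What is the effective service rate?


Effective rate = mu * efficiency = 16.1 * 0.63 = 10.14 per hour

10.14 per hour


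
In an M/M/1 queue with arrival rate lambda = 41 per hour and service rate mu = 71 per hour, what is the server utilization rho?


rho = lambda/mu = 41/71 = 0.5775

0.5775


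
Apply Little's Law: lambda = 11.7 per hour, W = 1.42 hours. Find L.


L = lambda * W = 11.7 * 1.42 = 16.61

16.61


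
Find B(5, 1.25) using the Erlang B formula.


B(N,A) = (A^N/N!) / sum(A^k/k!, k=0..N) with N=5, A=1.25 = 0.0073

0.0073


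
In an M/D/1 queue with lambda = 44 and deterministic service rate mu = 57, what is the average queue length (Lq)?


M/D/1: Lq = rho^2 / (2*(1-rho)) where rho = 44/57; Lq = 1.31

1.31


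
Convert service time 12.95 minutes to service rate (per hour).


mu = 60 / avg_service_time = 60 / 12.95 = 4.63 per hour

4.63 per hour


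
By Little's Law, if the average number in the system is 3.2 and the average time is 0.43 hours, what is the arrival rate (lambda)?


lambda = L / W = 3.2 / 0.43 = 7.44 per hour

7.44 per hour


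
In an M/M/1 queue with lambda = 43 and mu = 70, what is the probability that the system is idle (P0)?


P0 = 1 - rho = 1 - 43/70 = 0.3857

0.3857


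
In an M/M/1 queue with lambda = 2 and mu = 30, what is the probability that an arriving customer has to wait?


P(wait) = rho = lambda/mu = 2/30 = 0.0667

0.0667


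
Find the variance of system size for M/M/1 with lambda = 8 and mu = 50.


rho = 8/50; Var(N) = rho/(1-rho)^2 = 0.23

0.23


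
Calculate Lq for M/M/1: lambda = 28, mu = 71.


rho = 28/71; Lq = rho^2/(1-rho) = 0.26

0.26


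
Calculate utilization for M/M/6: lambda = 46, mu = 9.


rho = lambda/(c*mu) = 46/(6*9) = 0.8519

0.8519


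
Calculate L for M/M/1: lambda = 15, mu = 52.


rho = 15/52; L = rho/(1-rho) = 0.41

0.41


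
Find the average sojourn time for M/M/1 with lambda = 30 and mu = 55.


W = 1/(mu - lambda) = 1/(55 - 30) = 0.04 hours

0.04 hours


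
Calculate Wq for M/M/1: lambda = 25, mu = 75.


rho = 25/75; Wq = rho/(mu - lambda) = 0.0067 hours

0.0067 hours


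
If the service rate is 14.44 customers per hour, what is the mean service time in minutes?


Mean service time = 60/mu = 60/14.44 = 4.16 minutes

4.16 minutes


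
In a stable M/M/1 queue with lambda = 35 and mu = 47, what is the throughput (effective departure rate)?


For a stable queue (lambda < mu), throughput = lambda = 35 per hour

35 per hour


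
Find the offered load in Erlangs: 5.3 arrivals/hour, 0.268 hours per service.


Offered load a = lambda * E[S] = 5.3 * 0.268 = 1.42 Erlangs

1.42 Erlangs


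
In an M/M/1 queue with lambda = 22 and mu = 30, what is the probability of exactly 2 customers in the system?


rho = 22/30; P(n) = (1-rho)*rho^n = (1-22/30)*(22/30)^2 = 0.1434

0.1434


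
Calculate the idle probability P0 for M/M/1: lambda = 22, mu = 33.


P0 = 1 - rho = 1 - 22/33 = 0.3333

0.3333


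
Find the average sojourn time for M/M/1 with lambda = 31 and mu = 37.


W = 1/(mu - lambda) = 1/(37 - 31) = 0.1667 hours

0.1667 hours


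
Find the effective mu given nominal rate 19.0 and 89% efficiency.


Effective rate = mu * efficiency = 19.0 * 0.89 = 16.91 per hour

16.91 per hour


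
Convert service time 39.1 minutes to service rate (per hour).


mu = 60 / avg_service_time = 60 / 39.1 = 1.53 per hour

1.53 per hour


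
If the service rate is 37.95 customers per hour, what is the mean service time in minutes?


Mean service time = 60/mu = 60/37.95 = 1.58 minutes

1.58 minutes


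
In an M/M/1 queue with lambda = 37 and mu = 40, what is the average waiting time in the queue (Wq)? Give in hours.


rho = 37/40; Wq = rho/(mu - lambda) = 0.3083 hours

0.3083 hours


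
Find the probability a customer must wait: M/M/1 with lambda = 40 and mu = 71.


P(wait) = rho = lambda/mu = 40/71 = 0.5634

0.5634


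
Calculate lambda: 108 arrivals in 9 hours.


lambda = total arrivals / time = 108 / 9 = 12.0 per hour

12.0 per hour


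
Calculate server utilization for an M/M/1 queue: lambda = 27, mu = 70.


rho = lambda/mu = 27/70 = 0.3857

0.3857


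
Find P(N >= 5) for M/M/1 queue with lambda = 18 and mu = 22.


P(N >= 5) = rho^5 = (18/22)^5 = 0.3666

0.3666


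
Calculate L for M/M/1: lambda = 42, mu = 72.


rho = 42/72; L = rho/(1-rho) = 1.4

1.4


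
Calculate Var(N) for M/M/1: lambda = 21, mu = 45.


rho = 21/45; Var(N) = rho/(1-rho)^2 = 1.64

1.64


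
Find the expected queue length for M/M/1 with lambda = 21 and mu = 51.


rho = 21/51; Lq = rho^2/(1-rho) = 0.29

0.29


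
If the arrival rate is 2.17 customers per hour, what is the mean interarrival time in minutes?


Mean interarrival time = 60/lambda = 60/2.17 = 27.65 minutes

27.65 minutes


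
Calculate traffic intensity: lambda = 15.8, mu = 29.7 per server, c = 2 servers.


rho = lambda / (c * mu) = 15.8 / (2 * 29.7) = 0.266

0.266


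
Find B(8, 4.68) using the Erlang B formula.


B(N,A) = (A^N/N!) / sum(A^k/k!, k=0..N) with N=8, A=4.68 = 0.0557

0.0557


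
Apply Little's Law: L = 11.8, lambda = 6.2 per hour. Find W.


W = L / lambda = 11.8 / 6.2 = 1.9032 hours

1.9032 hours


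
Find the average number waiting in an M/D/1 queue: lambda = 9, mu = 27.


M/D/1: Lq = rho^2 / (2*(1-rho)) where rho = 9/27; Lq = 0.08

0.08


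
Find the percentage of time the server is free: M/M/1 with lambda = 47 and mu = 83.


Idle fraction = (1 - rho) * 100 = (1 - 47/83) * 100 = 43.4%

43.4%


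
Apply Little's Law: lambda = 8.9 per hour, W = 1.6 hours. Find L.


L = lambda * W = 8.9 * 1.6 = 14.24

14.24


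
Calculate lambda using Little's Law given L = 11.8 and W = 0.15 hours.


lambda = L / W = 11.8 / 0.15 = 78.67 per hour

78.67 per hour


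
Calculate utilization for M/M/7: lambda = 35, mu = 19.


rho = lambda/(c*mu) = 35/(7*19) = 0.2632

0.2632


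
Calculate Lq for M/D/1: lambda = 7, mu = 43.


M/D/1: Lq = rho^2 / (2*(1-rho)) where rho = 7/43; Lq = 0.02

0.02


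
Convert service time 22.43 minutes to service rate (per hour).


mu = 60 / avg_service_time = 60 / 22.43 = 2.67 per hour

2.67 per hour


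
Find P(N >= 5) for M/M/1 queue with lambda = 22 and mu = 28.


P(N >= 5) = rho^5 = (22/28)^5 = 0.2994

0.2994


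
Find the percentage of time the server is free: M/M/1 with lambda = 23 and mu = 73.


Idle fraction = (1 - rho) * 100 = (1 - 23/73) * 100 = 68.5%

68.5%


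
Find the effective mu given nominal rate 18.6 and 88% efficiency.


Effective rate = mu * efficiency = 18.6 * 0.88 = 16.37 per hour

16.37 per hour


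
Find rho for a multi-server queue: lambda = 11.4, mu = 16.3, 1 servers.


rho = lambda / (c * mu) = 11.4 / (1 * 16.3) = 0.6994

0.6994


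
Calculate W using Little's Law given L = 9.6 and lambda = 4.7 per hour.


W = L / lambda = 9.6 / 4.7 = 2.0426 hours

2.0426 hours


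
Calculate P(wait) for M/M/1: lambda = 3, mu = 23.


P(wait) = rho = lambda/mu = 3/23 = 0.1304

0.1304


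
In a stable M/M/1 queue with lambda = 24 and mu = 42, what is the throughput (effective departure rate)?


For a stable queue (lambda < mu), throughput = lambda = 24 per hour

24 per hour


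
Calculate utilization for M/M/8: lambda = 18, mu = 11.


rho = lambda/(c*mu) = 18/(8*11) = 0.2045

0.2045


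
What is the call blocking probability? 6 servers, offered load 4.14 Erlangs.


B(N,A) = (A^N/N!) / sum(A^k/k!, k=0..N) with N=6, A=4.14 = 0.1274

0.1274


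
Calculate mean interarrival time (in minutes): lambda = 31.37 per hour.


Mean interarrival time = 60/lambda = 60/31.37 = 1.91 minutes

1.91 minutes


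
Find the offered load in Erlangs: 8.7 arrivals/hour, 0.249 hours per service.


Offered load a = lambda * E[S] = 8.7 * 0.249 = 2.17 Erlangs

2.17 Erlangs


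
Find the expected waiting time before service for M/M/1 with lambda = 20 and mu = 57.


rho = 20/57; Wq = rho/(mu - lambda) = 0.0095 hours

0.0095 hours


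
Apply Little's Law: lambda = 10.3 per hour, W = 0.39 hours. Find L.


L = lambda * W = 10.3 * 0.39 = 4.02

4.02


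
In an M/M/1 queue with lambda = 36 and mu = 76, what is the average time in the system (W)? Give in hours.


W = 1/(mu - lambda) = 1/(76 - 36) = 0.025 hours

0.025 hours


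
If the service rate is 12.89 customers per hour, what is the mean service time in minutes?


Mean service time = 60/mu = 60/12.89 = 4.65 minutes

4.65 minutes


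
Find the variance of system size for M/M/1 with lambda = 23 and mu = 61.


rho = 23/61; Var(N) = rho/(1-rho)^2 = 0.97

0.97


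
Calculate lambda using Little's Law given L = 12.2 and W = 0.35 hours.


lambda = L / W = 12.2 / 0.35 = 34.86 per hour

34.86 per hour


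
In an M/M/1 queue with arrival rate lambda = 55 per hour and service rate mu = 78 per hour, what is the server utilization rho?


rho = lambda/mu = 55/78 = 0.7051

0.7051


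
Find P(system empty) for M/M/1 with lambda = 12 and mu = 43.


P0 = 1 - rho = 1 - 12/43 = 0.7209

0.7209


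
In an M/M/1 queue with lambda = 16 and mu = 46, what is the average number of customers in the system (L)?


rho = 16/46; L = rho/(1-rho) = 0.53

0.53


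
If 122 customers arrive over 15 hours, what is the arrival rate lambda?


lambda = total arrivals / time = 122 / 15 = 8.13 per hour

8.13 per hour


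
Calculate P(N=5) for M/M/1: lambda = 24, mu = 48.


rho = 24/48; P(n) = (1-rho)*rho^n = (1-24/48)*(24/48)^5 = 0.0156

0.0156


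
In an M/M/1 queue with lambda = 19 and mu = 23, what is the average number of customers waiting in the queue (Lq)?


rho = 19/23; Lq = rho^2/(1-rho) = 3.92

3.92


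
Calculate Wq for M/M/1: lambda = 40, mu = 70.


rho = 40/70; Wq = rho/(mu - lambda) = 0.019 hours

0.019 hours


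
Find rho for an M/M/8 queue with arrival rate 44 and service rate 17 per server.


rho = lambda/(c*mu) = 44/(8*17) = 0.3235

0.3235


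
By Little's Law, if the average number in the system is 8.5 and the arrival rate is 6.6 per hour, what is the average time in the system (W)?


W = L / lambda = 8.5 / 6.6 = 1.2879 hours

1.2879 hours


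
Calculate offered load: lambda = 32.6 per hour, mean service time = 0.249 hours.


Offered load a = lambda * E[S] = 32.6 * 0.249 = 8.12 Erlangs

8.12 Erlangs


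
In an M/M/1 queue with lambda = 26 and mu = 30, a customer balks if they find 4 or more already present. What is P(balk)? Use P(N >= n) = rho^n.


P(N >= 4) = rho^4 = (26/30)^4 = 0.5642

0.5642


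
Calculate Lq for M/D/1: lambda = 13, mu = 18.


M/D/1: Lq = rho^2 / (2*(1-rho)) where rho = 13/18; Lq = 0.94

0.94


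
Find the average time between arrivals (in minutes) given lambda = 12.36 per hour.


Mean interarrival time = 60/lambda = 60/12.36 = 4.85 minutes

4.85 minutes


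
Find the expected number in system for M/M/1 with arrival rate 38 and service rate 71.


rho = 38/71; L = rho/(1-rho) = 1.15

1.15


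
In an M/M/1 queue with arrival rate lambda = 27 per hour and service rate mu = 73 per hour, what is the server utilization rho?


rho = lambda/mu = 27/73 = 0.3699

0.3699


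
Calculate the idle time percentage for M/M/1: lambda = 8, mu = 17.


Idle fraction = (1 - rho) * 100 = (1 - 8/17) * 100 = 52.9%

52.9%


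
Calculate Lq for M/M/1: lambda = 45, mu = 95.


rho = 45/95; Lq = rho^2/(1-rho) = 0.43

0.43


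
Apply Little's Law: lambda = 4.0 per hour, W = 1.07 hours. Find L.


L = lambda * W = 4.0 * 1.07 = 4.28

4.28


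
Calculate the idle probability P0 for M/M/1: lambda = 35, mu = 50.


P0 = 1 - rho = 1 - 35/50 = 0.3

0.3


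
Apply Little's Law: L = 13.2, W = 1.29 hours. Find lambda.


lambda = L / W = 13.2 / 1.29 = 10.23 per hour

10.23 per hour


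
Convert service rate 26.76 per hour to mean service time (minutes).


Mean service time = 60/mu = 60/26.76 = 2.24 minutes

2.24 minutes


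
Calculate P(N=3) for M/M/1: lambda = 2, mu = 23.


rho = 2/23; P(n) = (1-rho)*rho^n = (1-2/23)*(2/23)^3 = 0.0006

0.0006


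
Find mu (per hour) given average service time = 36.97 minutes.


mu = 60 / avg_service_time = 60 / 36.97 = 1.62 per hour

1.62 per hour


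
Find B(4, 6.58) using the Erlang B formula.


B(N,A) = (A^N/N!) / sum(A^k/k!, k=0..N) with N=4, A=6.58 = 0.5045

0.5045


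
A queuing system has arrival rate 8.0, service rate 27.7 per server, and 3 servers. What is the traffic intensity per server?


rho = lambda / (c * mu) = 8.0 / (3 * 27.7) = 0.0963

0.0963


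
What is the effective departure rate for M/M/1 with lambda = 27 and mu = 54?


For a stable queue (lambda < mu), throughput = lambda = 27 per hour

27 per hour


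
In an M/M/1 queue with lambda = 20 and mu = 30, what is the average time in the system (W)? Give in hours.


W = 1/(mu - lambda) = 1/(30 - 20) = 0.1 hours

0.1 hours


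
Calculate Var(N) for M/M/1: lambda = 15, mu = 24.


rho = 15/24; Var(N) = rho/(1-rho)^2 = 4.44

4.44


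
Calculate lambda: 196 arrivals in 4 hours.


lambda = total arrivals / time = 196 / 4 = 49.0 per hour

49.0 per hour


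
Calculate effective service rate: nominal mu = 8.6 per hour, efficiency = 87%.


Effective rate = mu * efficiency = 8.6 * 0.87 = 7.48 per hour

7.48 per hour


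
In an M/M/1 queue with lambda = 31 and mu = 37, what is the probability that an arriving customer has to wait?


P(wait) = rho = lambda/mu = 31/37 = 0.8378

0.8378


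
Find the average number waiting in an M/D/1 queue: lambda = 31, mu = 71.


M/D/1: Lq = rho^2 / (2*(1-rho)) where rho = 31/71; Lq = 0.17

0.17


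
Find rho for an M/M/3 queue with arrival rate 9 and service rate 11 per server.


rho = lambda/(c*mu) = 9/(3*11) = 0.2727

0.2727


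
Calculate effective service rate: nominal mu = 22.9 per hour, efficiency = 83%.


Effective rate = mu * efficiency = 22.9 * 0.83 = 19.01 per hour

19.01 per hour


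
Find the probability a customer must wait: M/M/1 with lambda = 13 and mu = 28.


P(wait) = rho = lambda/mu = 13/28 = 0.4643

0.4643


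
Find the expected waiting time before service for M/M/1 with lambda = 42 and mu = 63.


rho = 42/63; Wq = rho/(mu - lambda) = 0.0317 hours

0.0317 hours


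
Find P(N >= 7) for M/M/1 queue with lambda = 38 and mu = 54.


P(N >= 7) = rho^7 = (38/54)^7 = 0.0855

0.0855


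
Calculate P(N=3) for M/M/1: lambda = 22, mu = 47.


rho = 22/47; P(n) = (1-rho)*rho^n = (1-22/47)*(22/47)^3 = 0.0546

0.0546


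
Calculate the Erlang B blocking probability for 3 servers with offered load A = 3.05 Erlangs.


B(N,A) = (A^N/N!) / sum(A^k/k!, k=0..N) with N=3, A=3.05 = 0.3521

0.3521


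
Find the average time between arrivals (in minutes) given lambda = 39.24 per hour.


Mean interarrival time = 60/lambda = 60/39.24 = 1.53 minutes

1.53 minutes


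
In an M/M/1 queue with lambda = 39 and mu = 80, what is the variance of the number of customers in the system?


rho = 39/80; Var(N) = rho/(1-rho)^2 = 1.86

1.86


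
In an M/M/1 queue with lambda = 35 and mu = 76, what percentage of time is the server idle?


Idle fraction = (1 - rho) * 100 = (1 - 35/76) * 100 = 53.9%

53.9%


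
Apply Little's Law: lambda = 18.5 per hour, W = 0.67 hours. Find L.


L = lambda * W = 18.5 * 0.67 = 12.4

12.4


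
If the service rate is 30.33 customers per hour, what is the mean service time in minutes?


Mean service time = 60/mu = 60/30.33 = 1.98 minutes

1.98 minutes


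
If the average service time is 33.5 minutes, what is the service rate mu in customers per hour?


mu = 60 / avg_service_time = 60 / 33.5 = 1.79 per hour

1.79 per hour


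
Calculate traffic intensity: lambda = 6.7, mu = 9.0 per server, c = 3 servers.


rho = lambda / (c * mu) = 6.7 / (3 * 9.0) = 0.2481

0.2481


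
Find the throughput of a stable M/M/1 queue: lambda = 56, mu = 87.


For a stable queue (lambda < mu), throughput = lambda = 56 per hour

56 per hour


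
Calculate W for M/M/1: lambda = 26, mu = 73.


W = 1/(mu - lambda) = 1/(73 - 26) = 0.0213 hours

0.0213 hours


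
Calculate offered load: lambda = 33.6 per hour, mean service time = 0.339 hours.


Offered load a = lambda * E[S] = 33.6 * 0.339 = 11.39 Erlangs

11.39 Erlangs


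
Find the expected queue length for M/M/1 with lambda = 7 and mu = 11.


rho = 7/11; Lq = rho^2/(1-rho) = 1.11

1.11


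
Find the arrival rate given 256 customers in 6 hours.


lambda = total arrivals / time = 256 / 6 = 42.67 per hour

42.67 per hour


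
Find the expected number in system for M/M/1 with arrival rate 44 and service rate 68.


rho = 44/68; L = rho/(1-rho) = 1.83

1.83


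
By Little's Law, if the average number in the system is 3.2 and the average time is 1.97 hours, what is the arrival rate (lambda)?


lambda = L / W = 3.2 / 1.97 = 1.62 per hour

1.62 per hour


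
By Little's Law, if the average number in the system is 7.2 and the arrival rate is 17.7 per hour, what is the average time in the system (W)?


W = L / lambda = 7.2 / 17.7 = 0.4068 hours

0.4068 hours


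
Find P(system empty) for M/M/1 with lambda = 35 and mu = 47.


P0 = 1 - rho = 1 - 35/47 = 0.2553

0.2553


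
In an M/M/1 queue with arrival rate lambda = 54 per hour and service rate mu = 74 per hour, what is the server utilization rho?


rho = lambda/mu = 54/74 = 0.7297

0.7297


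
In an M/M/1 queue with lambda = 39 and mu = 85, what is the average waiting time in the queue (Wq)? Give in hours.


rho = 39/85; Wq = rho/(mu - lambda) = 0.01 hours

0.01 hours


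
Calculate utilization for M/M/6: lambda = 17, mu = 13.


rho = lambda/(c*mu) = 17/(6*13) = 0.2179

0.2179


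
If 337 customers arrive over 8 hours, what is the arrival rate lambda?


lambda = total arrivals / time = 337 / 8 = 42.13 per hour

42.13 per hour


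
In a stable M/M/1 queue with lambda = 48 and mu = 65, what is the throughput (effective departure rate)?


For a stable queue (lambda < mu), throughput = lambda = 48 per hour

48 per hour


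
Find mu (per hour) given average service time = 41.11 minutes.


mu = 60 / avg_service_time = 60 / 41.11 = 1.46 per hour

1.46 per hour


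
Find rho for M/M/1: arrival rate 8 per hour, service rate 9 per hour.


rho = lambda/mu = 8/9 = 0.8889

0.8889


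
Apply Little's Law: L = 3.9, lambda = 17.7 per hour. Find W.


W = L / lambda = 3.9 / 17.7 = 0.2203 hours

0.2203 hours


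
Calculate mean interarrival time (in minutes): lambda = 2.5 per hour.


Mean interarrival time = 60/lambda = 60/2.5 = 24.0 minutes

24.0 minutes


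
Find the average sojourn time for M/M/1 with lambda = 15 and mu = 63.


W = 1/(mu - lambda) = 1/(63 - 15) = 0.0208 hours

0.0208 hours


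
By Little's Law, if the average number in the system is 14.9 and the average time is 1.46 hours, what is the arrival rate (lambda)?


lambda = L / W = 14.9 / 1.46 = 10.21 per hour

10.21 per hour


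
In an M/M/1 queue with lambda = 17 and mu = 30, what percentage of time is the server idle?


Idle fraction = (1 - rho) * 100 = (1 - 17/30) * 100 = 43.3%

43.3%


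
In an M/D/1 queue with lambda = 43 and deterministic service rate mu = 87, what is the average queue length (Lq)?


M/D/1: Lq = rho^2 / (2*(1-rho)) where rho = 43/87; Lq = 0.24

0.24


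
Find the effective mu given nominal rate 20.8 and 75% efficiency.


Effective rate = mu * efficiency = 20.8 * 0.75 = 15.6 per hour

15.6 per hour


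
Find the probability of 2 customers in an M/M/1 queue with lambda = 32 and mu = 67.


rho = 32/67; P(n) = (1-rho)*rho^n = (1-32/67)*(32/67)^2 = 0.1192

0.1192


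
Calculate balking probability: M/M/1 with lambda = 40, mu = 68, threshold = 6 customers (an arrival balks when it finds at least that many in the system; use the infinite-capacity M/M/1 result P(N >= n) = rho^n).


P(N >= 6) = rho^6 = (40/68)^6 = 0.0414

0.0414


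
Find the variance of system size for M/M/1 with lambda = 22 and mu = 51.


rho = 22/51; Var(N) = rho/(1-rho)^2 = 1.33

1.33


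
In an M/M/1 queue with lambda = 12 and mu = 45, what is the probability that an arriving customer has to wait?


P(wait) = rho = lambda/mu = 12/45 = 0.2667

0.2667


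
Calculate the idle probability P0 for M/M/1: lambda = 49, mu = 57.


P0 = 1 - rho = 1 - 49/57 = 0.1404

0.1404


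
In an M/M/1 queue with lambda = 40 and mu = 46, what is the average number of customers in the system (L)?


rho = 40/46; L = rho/(1-rho) = 6.67

6.67


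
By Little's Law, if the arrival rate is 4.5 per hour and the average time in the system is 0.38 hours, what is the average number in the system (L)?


L = lambda * W = 4.5 * 0.38 = 1.71

1.71


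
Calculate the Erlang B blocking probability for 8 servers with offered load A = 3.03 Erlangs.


B(N,A) = (A^N/N!) / sum(A^k/k!, k=0..N) with N=8, A=3.03 = 0.0085

0.0085


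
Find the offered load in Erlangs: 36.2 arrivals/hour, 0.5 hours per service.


Offered load a = lambda * E[S] = 36.2 * 0.5 = 18.1 Erlangs

18.1 Erlangs


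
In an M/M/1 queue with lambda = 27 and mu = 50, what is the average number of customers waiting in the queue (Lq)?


rho = 27/50; Lq = rho^2/(1-rho) = 0.63

0.63


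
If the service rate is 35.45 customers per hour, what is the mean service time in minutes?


Mean service time = 60/mu = 60/35.45 = 1.69 minutes

1.69 minutes


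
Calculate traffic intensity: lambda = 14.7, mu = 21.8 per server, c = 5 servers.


rho = lambda / (c * mu) = 14.7 / (5 * 21.8) = 0.1349

0.1349


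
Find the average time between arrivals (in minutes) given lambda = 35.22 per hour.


Mean interarrival time = 60/lambda = 60/35.22 = 1.7 minutes

1.7 minutes


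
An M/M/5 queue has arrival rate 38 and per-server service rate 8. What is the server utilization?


rho = lambda/(c*mu) = 38/(5*8) = 0.95

0.95


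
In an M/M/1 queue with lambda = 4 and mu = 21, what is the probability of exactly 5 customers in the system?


rho = 4/21; P(n) = (1-rho)*rho^n = (1-4/21)*(4/21)^5 = 0.0002

0.0002


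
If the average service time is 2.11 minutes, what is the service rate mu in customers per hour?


mu = 60 / avg_service_time = 60 / 2.11 = 28.44 per hour

28.44 per hour


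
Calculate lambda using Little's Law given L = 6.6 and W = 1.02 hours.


lambda = L / W = 6.6 / 1.02 = 6.47 per hour

6.47 per hour


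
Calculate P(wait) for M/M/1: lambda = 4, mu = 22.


P(wait) = rho = lambda/mu = 4/22 = 0.1818

0.1818


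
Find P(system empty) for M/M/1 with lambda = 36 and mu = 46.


P0 = 1 - rho = 1 - 36/46 = 0.2174

0.2174


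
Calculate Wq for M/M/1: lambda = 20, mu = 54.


rho = 20/54; Wq = rho/(mu - lambda) = 0.0109 hours

0.0109 hours


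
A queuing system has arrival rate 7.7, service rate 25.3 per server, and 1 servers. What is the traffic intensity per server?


rho = lambda / (c * mu) = 7.7 / (1 * 25.3) = 0.3043

0.3043


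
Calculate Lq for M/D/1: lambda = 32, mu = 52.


M/D/1: Lq = rho^2 / (2*(1-rho)) where rho = 32/52; Lq = 0.49

0.49


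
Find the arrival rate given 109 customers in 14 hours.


lambda = total arrivals / time = 109 / 14 = 7.79 per hour

7.79 per hour


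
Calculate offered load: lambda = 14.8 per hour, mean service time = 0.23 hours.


Offered load a = lambda * E[S] = 14.8 * 0.23 = 3.4 Erlangs

3.4 Erlangs


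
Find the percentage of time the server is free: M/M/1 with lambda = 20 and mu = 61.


Idle fraction = (1 - rho) * 100 = (1 - 20/61) * 100 = 67.2%

67.2%


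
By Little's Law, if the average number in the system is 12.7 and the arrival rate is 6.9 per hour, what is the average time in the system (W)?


W = L / lambda = 12.7 / 6.9 = 1.8406 hours

1.8406 hours


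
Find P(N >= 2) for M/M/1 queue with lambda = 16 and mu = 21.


P(N >= 2) = rho^2 = (16/21)^2 = 0.5805

0.5805


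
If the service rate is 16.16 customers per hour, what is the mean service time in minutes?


Mean service time = 60/mu = 60/16.16 = 3.71 minutes

3.71 minutes


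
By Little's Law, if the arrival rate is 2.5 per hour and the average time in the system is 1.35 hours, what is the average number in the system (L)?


L = lambda * W = 2.5 * 1.35 = 3.38

3.38


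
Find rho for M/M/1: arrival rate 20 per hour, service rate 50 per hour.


rho = lambda/mu = 20/50 = 0.4

0.4


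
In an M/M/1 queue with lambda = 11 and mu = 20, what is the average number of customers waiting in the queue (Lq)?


rho = 11/20; Lq = rho^2/(1-rho) = 0.67

0.67


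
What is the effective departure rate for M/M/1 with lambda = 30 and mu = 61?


For a stable queue (lambda < mu), throughput = lambda = 30 per hour

30 per hour


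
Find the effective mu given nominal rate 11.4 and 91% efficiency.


Effective rate = mu * efficiency = 11.4 * 0.91 = 10.37 per hour

10.37 per hour


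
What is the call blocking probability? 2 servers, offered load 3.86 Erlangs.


B(N,A) = (A^N/N!) / sum(A^k/k!, k=0..N) with N=2, A=3.86 = 0.6052

0.6052


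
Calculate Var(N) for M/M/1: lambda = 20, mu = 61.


rho = 20/61; Var(N) = rho/(1-rho)^2 = 0.73

0.73


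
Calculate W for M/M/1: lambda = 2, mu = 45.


W = 1/(mu - lambda) = 1/(45 - 2) = 0.0233 hours

0.0233 hours


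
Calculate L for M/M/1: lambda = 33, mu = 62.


rho = 33/62; L = rho/(1-rho) = 1.14

1.14


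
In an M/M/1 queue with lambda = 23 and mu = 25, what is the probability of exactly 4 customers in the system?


rho = 23/25; P(n) = (1-rho)*rho^n = (1-23/25)*(23/25)^4 = 0.0573

0.0573


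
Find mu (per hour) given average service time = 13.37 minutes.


mu = 60 / avg_service_time = 60 / 13.37 = 4.49 per hour

4.49 per hour


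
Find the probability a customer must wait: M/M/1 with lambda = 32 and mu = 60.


P(wait) = rho = lambda/mu = 32/60 = 0.5333

0.5333


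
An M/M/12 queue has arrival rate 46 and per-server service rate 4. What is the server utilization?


rho = lambda/(c*mu) = 46/(12*4) = 0.9583

0.9583


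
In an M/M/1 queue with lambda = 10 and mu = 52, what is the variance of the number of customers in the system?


rho = 10/52; Var(N) = rho/(1-rho)^2 = 0.29

0.29


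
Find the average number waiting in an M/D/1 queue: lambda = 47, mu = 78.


M/D/1: Lq = rho^2 / (2*(1-rho)) where rho = 47/78; Lq = 0.46

0.46


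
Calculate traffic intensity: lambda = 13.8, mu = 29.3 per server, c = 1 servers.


rho = lambda / (c * mu) = 13.8 / (1 * 29.3) = 0.471

0.471


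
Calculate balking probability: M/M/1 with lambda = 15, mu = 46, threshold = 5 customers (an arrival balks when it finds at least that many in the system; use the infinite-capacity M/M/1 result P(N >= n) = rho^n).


P(N >= 5) = rho^5 = (15/46)^5 = 0.0037

0.0037


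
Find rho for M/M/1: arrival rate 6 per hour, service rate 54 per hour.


rho = lambda/mu = 6/54 = 0.1111

0.1111
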